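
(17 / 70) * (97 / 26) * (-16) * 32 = -211072 / 455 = -463.89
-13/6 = -2.17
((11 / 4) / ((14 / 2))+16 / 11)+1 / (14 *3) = 247 / 132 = 1.87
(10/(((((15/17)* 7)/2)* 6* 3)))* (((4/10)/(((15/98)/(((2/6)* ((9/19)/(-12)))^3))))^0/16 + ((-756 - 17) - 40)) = -146.24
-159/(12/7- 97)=1113/667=1.67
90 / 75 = 6 / 5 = 1.20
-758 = -758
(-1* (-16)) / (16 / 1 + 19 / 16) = 256 / 275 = 0.93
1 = 1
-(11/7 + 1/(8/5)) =-123/56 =-2.20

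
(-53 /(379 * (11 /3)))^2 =25281 /17380561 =0.00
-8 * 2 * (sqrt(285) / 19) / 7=-2.03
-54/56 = -27/28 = -0.96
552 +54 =606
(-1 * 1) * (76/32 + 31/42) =-523/168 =-3.11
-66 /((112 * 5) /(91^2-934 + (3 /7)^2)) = -2970099 /3430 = -865.92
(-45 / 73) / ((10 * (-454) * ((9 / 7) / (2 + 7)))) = 63 / 66284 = 0.00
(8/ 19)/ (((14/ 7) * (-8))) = -1/ 38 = -0.03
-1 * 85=-85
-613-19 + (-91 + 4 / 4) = -722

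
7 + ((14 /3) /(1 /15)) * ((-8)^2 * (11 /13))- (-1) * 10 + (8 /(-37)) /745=1364494961 /358345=3807.77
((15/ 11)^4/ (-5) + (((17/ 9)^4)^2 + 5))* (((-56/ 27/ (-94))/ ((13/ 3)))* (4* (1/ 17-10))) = -33.68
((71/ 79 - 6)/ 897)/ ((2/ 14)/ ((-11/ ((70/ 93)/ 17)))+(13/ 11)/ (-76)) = 13657732/ 38725721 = 0.35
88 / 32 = 11 / 4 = 2.75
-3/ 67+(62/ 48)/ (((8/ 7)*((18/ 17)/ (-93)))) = -7665509/ 77184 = -99.31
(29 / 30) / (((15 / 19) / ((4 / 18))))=551 / 2025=0.27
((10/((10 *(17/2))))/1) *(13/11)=26/187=0.14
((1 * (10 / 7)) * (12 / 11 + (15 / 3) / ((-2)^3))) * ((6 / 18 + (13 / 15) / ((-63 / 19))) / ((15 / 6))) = 1394 / 72765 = 0.02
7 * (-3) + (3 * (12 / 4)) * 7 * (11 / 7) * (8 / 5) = 687 / 5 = 137.40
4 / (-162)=-2 / 81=-0.02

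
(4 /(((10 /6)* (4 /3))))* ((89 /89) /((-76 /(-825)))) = 19.54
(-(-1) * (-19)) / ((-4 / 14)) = 133 / 2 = 66.50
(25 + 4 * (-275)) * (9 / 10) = -1935 / 2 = -967.50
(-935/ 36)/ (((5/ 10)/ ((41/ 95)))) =-7667/ 342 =-22.42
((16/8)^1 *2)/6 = 0.67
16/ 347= 0.05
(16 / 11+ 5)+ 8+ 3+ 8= 280 / 11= 25.45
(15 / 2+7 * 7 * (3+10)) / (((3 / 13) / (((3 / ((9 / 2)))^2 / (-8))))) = -16757 / 108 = -155.16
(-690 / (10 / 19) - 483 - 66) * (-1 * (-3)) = -5580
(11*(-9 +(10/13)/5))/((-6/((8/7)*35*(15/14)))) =63250/91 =695.05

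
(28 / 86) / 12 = 7 / 258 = 0.03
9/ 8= 1.12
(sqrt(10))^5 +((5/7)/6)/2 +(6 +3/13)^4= 100 * sqrt(10) +3616067369/2399124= 1823.47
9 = 9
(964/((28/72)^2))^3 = 30469556460589056/117649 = 258986956630.22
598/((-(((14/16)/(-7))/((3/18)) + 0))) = 2392/3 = 797.33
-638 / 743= -0.86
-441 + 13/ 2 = -869/ 2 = -434.50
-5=-5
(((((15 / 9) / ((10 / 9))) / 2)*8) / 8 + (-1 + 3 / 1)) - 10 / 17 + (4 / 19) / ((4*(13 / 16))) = 37397 / 16796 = 2.23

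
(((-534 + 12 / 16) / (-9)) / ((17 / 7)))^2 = 2752281 / 4624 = 595.22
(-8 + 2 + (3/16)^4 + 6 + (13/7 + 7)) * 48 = 12191397/28672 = 425.20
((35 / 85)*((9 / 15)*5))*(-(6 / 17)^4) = -0.02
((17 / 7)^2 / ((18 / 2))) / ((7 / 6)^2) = 1156 / 2401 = 0.48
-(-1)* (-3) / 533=-3 / 533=-0.01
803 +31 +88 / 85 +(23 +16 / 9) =657757 / 765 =859.81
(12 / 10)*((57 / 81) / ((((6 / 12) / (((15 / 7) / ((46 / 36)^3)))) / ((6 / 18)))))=49248 / 85169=0.58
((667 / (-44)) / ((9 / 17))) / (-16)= 11339 / 6336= 1.79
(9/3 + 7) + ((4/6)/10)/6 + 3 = 13.01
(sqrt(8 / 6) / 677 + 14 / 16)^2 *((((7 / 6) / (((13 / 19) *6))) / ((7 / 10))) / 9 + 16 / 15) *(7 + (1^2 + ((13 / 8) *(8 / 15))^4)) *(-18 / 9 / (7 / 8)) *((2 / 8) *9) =-37.64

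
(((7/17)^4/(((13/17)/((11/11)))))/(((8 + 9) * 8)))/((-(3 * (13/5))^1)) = -12005/338761176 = -0.00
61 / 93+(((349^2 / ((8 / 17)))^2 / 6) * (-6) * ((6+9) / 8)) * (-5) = 29904996955837007 / 47616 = 628045130960.96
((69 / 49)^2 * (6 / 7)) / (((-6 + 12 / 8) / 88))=-558624 / 16807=-33.24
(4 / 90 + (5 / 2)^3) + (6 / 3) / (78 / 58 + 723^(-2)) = 6295730119 / 366956280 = 17.16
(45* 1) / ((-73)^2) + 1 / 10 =5779 / 53290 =0.11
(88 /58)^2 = 1936 /841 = 2.30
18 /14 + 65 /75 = 226 /105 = 2.15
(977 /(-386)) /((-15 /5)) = 0.84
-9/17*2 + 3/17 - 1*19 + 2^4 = -3.88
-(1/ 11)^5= -1/ 161051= -0.00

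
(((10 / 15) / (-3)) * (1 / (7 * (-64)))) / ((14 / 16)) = 1 / 1764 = 0.00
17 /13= 1.31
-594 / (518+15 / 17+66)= -10098 / 9943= -1.02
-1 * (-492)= 492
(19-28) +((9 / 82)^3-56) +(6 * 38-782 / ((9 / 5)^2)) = -3499473647 / 44660808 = -78.36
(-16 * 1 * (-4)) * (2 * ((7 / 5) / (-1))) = -896 / 5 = -179.20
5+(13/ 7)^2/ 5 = 1394/ 245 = 5.69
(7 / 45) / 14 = 1 / 90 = 0.01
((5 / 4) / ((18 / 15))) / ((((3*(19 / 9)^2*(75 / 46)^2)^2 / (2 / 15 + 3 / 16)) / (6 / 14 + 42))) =914240547 / 81450625000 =0.01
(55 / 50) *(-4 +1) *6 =-99 / 5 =-19.80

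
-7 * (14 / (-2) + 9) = -14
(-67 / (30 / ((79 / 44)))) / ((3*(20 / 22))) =-5293 / 3600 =-1.47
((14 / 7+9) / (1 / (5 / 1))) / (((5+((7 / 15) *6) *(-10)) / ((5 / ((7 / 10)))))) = -2750 / 161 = -17.08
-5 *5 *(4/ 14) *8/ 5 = -80/ 7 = -11.43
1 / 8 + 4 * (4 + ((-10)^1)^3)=-31871 / 8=-3983.88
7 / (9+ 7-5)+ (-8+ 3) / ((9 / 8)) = -377 / 99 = -3.81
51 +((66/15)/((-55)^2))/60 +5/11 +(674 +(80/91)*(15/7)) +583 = 34430779387/26276250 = 1310.34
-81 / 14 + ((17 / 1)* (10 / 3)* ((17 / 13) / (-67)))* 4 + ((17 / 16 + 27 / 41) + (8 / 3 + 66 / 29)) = -1233958025 / 347967984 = -3.55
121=121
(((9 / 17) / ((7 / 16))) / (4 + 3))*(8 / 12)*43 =4128 / 833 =4.96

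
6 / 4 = 3 / 2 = 1.50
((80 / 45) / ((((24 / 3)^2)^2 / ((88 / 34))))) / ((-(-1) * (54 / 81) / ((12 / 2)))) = 11 / 1088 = 0.01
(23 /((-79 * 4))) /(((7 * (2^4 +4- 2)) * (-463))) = 23 /18434808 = 0.00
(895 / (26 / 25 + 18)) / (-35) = -4475 / 3332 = -1.34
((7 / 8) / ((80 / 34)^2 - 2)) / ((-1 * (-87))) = 289 / 101616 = 0.00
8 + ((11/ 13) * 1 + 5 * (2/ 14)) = 870/ 91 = 9.56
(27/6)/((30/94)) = 141/10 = 14.10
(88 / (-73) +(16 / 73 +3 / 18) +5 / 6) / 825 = 1 / 60225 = 0.00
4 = 4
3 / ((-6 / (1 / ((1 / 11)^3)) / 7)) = -9317 / 2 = -4658.50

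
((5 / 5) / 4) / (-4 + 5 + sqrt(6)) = -1 / 20 + sqrt(6) / 20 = 0.07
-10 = -10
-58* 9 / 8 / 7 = -261 / 28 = -9.32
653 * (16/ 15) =10448/ 15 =696.53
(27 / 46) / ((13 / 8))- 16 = -4676 / 299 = -15.64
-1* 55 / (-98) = 55 / 98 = 0.56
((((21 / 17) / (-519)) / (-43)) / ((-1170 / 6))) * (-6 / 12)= 7 / 49320570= 0.00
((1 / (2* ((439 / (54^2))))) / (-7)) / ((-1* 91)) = 1458 / 279643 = 0.01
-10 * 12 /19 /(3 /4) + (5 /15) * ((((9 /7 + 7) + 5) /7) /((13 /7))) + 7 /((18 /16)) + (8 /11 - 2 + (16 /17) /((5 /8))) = -23643227 /14549535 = -1.63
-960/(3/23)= -7360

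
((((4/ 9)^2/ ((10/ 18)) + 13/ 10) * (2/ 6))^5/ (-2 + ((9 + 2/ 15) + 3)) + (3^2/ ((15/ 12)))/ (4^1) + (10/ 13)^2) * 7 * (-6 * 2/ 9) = -22.37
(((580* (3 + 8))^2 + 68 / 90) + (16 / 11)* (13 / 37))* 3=745501109198 / 6105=122113203.80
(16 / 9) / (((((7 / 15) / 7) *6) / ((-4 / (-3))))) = 160 / 27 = 5.93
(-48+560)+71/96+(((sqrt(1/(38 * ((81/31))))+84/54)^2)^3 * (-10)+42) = 582037525495/1440060768 - 5905545625 * sqrt(1178)/3645153819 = 348.57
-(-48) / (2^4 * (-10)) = -3 / 10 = -0.30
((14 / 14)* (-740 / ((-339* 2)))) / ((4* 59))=0.00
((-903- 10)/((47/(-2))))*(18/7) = 32868/329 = 99.90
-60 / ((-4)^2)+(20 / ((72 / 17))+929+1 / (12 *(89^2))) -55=124751791 / 142578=874.97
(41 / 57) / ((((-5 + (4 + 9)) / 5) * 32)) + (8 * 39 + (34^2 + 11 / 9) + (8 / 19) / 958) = 30807989689 / 20968704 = 1469.24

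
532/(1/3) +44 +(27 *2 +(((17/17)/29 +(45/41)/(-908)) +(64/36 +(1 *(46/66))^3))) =65807240711647/38798016444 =1696.15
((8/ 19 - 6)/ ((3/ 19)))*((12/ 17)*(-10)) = 4240/ 17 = 249.41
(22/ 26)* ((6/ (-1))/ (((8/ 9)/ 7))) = -39.98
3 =3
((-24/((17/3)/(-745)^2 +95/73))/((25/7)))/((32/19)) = -1939945581/632733464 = -3.07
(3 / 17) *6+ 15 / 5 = 69 / 17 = 4.06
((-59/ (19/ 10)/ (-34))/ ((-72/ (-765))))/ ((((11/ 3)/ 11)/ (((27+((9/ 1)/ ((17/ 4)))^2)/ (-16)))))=-40263075/ 702848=-57.29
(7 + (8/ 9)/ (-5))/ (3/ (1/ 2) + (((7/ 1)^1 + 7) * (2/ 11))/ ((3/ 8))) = 3377/ 6330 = 0.53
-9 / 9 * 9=-9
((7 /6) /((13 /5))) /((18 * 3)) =35 /4212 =0.01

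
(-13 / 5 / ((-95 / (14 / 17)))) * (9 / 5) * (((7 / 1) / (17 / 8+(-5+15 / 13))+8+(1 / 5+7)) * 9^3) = 11898032328 / 36135625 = 329.26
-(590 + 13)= -603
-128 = -128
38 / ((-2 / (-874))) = 16606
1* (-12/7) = -1.71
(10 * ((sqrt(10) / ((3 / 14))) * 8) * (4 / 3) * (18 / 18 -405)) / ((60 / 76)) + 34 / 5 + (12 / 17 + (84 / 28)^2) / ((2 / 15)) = 13531 / 170 -6877696 * sqrt(10) / 27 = -805445.75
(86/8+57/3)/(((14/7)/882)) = 52479/4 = 13119.75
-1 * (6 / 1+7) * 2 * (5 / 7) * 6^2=-4680 / 7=-668.57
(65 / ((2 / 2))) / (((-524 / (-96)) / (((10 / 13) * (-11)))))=-13200 / 131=-100.76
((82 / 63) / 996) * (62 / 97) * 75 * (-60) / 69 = -635500 / 11665899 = -0.05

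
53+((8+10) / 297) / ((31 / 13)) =54245 / 1023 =53.03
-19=-19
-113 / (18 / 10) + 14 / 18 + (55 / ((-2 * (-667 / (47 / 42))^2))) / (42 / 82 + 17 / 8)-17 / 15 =-10714336615868 / 169709582385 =-63.13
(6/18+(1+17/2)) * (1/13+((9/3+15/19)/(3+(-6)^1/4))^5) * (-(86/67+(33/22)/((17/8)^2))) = -3059469410964971/1869843492543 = -1636.22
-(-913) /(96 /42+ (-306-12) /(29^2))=5374831 /11230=478.61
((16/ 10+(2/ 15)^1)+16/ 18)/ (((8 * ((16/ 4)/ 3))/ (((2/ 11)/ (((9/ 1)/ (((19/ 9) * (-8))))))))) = -1121/ 13365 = -0.08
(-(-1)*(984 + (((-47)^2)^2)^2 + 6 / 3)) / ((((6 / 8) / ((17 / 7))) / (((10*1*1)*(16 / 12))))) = 7196299969185760 / 7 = 1028042852740822.86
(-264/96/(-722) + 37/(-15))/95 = -0.03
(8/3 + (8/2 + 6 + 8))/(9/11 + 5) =341/96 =3.55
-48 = -48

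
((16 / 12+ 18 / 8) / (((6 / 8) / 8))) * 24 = 2752 / 3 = 917.33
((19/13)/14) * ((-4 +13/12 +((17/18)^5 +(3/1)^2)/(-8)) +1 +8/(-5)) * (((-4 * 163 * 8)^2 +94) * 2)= -18502365139772525/687802752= -26900684.95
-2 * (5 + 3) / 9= -16 / 9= -1.78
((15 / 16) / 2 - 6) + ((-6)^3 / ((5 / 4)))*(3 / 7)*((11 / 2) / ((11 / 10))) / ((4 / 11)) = -229335 / 224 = -1023.82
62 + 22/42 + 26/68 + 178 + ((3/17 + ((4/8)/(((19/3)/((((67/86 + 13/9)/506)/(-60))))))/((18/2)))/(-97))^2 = 240.91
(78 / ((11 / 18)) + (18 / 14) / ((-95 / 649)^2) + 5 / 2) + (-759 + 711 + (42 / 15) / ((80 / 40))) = 199500813 / 1389850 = 143.54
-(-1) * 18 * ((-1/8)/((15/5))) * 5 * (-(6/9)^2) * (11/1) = 55/3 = 18.33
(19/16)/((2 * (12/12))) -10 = -301/32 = -9.41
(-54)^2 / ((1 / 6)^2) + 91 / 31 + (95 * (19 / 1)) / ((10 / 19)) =6721323 / 62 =108408.44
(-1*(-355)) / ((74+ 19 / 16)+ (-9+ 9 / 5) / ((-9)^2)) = 255600 / 54071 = 4.73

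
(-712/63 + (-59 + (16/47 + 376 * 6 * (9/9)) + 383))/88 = 1901731/65142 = 29.19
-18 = -18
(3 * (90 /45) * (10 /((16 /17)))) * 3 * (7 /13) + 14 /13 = 5411 /52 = 104.06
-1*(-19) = 19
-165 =-165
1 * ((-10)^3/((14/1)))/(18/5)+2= -1124/63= -17.84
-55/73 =-0.75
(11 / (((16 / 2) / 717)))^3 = 490609013103 / 512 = 958220728.72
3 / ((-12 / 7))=-7 / 4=-1.75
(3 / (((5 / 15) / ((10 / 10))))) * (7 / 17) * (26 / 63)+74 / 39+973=647371 / 663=976.43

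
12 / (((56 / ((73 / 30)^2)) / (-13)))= -16.49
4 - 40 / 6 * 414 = -2756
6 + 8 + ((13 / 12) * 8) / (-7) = 268 / 21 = 12.76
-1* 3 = -3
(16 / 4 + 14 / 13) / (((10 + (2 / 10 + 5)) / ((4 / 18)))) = 55 / 741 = 0.07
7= 7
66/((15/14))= 308/5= 61.60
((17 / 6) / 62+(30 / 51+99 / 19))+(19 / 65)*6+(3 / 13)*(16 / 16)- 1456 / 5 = -283.37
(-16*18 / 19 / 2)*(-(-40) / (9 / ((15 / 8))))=-1200 / 19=-63.16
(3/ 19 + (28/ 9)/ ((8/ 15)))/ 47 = 0.13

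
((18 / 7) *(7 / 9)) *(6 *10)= 120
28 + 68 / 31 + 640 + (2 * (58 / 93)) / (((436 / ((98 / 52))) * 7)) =176637755 / 263562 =670.19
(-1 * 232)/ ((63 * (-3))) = 232/ 189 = 1.23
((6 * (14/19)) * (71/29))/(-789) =-1988/144913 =-0.01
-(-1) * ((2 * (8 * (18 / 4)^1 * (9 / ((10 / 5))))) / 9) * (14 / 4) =126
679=679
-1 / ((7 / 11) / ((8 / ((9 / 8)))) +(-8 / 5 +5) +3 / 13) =-45760 / 170239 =-0.27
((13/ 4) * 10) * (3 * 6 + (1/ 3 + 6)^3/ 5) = 120757/ 54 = 2236.24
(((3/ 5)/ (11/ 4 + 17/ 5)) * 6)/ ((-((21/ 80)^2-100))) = 153600/ 26221919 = 0.01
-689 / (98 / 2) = -689 / 49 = -14.06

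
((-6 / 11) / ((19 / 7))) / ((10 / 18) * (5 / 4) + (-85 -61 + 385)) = -1512 / 1803461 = -0.00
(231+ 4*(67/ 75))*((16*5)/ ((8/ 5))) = 35186/ 3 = 11728.67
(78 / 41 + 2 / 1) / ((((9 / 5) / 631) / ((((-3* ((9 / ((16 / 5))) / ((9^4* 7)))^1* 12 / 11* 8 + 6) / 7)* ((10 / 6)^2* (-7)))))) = -472139440000 / 20713077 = -22794.27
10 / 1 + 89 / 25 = 339 / 25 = 13.56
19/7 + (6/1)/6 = 26/7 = 3.71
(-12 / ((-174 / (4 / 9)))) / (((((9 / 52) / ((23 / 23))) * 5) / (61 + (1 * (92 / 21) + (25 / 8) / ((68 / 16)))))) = 9819056 / 4192965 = 2.34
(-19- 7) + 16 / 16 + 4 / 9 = -24.56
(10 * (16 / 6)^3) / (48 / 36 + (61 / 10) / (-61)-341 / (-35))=71680 / 4149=17.28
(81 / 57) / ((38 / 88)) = 1188 / 361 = 3.29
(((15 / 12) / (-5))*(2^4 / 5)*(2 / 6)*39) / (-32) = 13 / 40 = 0.32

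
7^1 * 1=7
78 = 78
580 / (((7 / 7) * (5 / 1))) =116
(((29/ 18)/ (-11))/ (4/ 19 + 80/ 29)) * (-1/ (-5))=-15979/ 1619640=-0.01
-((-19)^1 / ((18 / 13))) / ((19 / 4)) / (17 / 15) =130 / 51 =2.55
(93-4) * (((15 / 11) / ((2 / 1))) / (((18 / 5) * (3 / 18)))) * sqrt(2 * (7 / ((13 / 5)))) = 2225 * sqrt(910) / 286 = 234.68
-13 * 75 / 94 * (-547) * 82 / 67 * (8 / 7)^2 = 1399444800 / 154301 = 9069.58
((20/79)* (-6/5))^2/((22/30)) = 8640/68651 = 0.13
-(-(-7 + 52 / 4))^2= -36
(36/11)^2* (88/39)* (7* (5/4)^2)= 37800/143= 264.34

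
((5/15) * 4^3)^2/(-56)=-512/63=-8.13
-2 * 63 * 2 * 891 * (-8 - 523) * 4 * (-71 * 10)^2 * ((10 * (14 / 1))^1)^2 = 4712002649988480000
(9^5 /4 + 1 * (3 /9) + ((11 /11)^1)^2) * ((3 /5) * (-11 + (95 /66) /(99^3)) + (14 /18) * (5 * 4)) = 169341682461623 /1280794680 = 132216.10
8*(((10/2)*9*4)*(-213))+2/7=-2147038/7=-306719.71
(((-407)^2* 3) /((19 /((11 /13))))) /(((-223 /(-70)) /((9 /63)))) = 54664170 /55081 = 992.43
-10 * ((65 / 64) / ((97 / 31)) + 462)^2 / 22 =-41187685761605 / 423931904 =-97156.37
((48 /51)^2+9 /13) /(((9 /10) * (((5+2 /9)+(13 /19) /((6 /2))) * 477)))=0.00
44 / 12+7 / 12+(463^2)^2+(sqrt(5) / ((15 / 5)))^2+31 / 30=8271732270031 / 180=45954068166.84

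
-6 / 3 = -2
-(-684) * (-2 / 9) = -152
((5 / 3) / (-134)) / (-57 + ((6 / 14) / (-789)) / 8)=36820 / 168738897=0.00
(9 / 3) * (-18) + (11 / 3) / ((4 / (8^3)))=1246 / 3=415.33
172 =172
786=786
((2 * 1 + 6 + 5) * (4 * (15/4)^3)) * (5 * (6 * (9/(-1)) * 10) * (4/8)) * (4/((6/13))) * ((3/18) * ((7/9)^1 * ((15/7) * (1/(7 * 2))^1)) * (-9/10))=128334375/224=572921.32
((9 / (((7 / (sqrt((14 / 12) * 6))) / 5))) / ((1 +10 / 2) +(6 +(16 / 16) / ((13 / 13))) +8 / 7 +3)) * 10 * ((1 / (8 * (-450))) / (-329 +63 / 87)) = 29 * sqrt(7) / 9139200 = 0.00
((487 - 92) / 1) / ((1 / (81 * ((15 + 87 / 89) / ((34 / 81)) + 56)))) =4553496405 / 1513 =3009581.23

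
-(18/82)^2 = -81/1681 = -0.05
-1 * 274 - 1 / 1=-275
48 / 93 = 16 / 31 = 0.52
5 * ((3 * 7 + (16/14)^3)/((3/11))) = 424325/1029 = 412.37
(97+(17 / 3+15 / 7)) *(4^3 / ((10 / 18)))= 12074.06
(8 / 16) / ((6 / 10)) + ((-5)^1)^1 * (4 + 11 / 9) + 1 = -437 / 18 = -24.28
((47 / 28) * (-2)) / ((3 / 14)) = -47 / 3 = -15.67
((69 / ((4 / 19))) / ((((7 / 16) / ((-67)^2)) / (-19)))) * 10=-4472660040 / 7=-638951434.29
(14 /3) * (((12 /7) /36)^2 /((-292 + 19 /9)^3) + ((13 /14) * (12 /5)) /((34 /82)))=265037592338206 /10566695754755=25.08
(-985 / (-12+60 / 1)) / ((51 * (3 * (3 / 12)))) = -985 / 1836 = -0.54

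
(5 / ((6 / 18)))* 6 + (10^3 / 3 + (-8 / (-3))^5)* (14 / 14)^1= 135638 / 243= 558.18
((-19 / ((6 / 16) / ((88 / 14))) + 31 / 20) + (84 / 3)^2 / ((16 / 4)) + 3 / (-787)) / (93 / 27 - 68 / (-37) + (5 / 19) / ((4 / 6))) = -84301376127 / 3957500330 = -21.30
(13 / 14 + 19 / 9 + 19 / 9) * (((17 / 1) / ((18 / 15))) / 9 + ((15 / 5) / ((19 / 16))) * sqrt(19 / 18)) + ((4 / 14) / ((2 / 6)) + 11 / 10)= 342407 / 34020 + 2596 * sqrt(38) / 1197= 23.43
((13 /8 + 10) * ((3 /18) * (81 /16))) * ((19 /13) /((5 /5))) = 14.34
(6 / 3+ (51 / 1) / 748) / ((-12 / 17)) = -1547 / 528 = -2.93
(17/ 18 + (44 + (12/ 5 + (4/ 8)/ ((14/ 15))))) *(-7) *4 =-60329/ 45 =-1340.64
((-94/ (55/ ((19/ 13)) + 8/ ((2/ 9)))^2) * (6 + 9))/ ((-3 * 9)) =169670/ 17614809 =0.01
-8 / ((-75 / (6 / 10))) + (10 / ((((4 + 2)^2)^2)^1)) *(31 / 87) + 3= 3.07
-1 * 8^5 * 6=-196608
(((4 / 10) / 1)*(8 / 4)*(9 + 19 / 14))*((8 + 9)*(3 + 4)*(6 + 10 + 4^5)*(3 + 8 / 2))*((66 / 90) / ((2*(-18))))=-3947944 / 27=-146220.15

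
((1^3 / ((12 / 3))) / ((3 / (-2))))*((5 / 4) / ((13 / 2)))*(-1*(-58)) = -145 / 78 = -1.86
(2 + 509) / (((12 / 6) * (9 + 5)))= 73 / 4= 18.25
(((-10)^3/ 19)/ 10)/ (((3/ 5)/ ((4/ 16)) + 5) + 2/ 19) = -500/ 713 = -0.70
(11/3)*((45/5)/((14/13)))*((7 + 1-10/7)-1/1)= 16731/98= 170.72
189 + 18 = 207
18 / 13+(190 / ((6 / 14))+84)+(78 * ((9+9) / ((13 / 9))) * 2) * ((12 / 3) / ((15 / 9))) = 1012892 / 195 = 5194.32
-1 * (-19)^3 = 6859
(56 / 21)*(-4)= -32 / 3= -10.67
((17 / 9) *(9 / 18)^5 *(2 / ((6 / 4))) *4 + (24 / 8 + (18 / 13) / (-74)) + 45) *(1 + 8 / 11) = 23834417 / 285714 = 83.42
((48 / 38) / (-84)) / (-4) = 1 / 266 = 0.00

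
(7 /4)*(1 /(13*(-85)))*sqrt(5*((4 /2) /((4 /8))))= -7*sqrt(5) /2210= -0.01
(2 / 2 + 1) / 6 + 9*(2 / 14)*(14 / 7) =61 / 21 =2.90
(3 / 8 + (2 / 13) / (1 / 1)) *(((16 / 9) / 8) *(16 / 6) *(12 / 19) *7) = 3080 / 2223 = 1.39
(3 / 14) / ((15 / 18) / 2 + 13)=18 / 1127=0.02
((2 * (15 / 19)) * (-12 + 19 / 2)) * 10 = -750 / 19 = -39.47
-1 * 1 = -1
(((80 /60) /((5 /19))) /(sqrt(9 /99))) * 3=76 * sqrt(11) /5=50.41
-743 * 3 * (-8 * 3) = 53496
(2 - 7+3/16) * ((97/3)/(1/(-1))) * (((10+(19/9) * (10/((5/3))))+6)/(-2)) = -321167/144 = -2230.33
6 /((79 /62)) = 372 /79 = 4.71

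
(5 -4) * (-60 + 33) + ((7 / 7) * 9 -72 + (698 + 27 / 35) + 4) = 21447 / 35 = 612.77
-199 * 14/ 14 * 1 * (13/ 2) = -1293.50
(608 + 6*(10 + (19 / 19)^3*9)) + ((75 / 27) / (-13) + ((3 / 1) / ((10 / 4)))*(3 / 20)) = 4223503 / 5850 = 721.97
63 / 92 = 0.68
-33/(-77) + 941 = 6590/7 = 941.43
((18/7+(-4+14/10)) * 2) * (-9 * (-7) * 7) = -126/5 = -25.20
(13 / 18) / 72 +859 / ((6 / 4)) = 742189 / 1296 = 572.68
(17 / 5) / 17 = 1 / 5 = 0.20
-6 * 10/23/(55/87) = -1044/253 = -4.13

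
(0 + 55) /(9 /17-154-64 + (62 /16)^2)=-59840 /220271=-0.27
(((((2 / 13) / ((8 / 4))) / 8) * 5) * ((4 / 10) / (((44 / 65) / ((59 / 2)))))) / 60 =59 / 4224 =0.01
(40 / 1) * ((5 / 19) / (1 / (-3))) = -600 / 19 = -31.58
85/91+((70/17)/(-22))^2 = 3083840/3182179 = 0.97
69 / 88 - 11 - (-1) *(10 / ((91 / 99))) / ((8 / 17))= 103321 / 8008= 12.90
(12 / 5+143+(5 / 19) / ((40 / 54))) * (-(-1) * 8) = 110774 / 95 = 1166.04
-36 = -36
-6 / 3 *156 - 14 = -326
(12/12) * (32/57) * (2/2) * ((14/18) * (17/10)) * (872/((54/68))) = 815.10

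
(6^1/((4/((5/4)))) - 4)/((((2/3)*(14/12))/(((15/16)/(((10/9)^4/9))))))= -27103491/1792000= -15.12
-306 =-306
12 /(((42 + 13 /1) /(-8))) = -96 /55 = -1.75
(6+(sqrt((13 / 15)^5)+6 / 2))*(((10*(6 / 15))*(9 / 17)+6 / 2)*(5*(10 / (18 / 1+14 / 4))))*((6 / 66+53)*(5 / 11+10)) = 263320928*sqrt(195) / 796059+5258628000 / 88451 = 64071.54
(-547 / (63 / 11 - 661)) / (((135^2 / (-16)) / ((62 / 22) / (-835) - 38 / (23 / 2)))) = 764457662 / 315360023625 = 0.00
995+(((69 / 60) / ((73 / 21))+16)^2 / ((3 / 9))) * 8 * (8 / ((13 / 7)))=49476311891 / 1731925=28567.24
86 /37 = 2.32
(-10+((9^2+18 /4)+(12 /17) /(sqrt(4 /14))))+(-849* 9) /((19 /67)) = -1021025 /38+6* sqrt(14) /17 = -26867.76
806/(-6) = -403/3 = -134.33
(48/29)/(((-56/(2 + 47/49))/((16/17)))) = -480/5831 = -0.08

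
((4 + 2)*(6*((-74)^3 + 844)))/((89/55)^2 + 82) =-44036982000/255971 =-172038.95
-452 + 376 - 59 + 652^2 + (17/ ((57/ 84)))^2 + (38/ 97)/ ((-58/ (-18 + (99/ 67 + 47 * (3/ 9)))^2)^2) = 20457725480977969378697/ 48068344124166897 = 425596.63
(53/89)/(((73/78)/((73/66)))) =689/979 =0.70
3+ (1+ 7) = 11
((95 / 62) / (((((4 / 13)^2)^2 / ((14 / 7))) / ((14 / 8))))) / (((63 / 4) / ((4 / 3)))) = 50.65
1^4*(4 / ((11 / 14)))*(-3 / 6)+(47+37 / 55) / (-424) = -30991 / 11660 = -2.66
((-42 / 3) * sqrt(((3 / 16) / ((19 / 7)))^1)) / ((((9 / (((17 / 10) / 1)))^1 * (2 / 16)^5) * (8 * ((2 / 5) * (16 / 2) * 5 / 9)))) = -7616 * sqrt(399) / 95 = -1601.36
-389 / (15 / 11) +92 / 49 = -208291 / 735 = -283.39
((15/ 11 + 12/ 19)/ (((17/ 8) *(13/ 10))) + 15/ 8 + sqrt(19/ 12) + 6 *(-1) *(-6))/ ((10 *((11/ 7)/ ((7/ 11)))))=49 *sqrt(57)/ 7260 + 698845203/ 447109520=1.61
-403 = -403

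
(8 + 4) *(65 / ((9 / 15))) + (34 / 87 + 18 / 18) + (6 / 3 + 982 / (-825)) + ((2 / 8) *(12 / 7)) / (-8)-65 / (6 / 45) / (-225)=1747519357 / 1339800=1304.31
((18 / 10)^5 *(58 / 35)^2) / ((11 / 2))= 397281672 / 42109375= 9.43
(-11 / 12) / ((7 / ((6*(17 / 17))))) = -11 / 14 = -0.79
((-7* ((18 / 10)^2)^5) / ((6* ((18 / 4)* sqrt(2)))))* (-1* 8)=3615924564* sqrt(2) / 9765625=523.64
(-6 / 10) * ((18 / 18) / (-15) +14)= -8.36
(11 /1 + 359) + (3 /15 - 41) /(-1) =2054 /5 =410.80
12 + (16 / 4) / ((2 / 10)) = 32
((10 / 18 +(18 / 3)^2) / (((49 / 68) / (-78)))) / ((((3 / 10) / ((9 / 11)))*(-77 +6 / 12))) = 97760 / 693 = 141.07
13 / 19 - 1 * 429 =-8138 / 19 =-428.32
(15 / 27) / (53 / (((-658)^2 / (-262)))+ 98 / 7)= 216482 / 5442849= 0.04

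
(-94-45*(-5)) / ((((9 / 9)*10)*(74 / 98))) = 6419 / 370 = 17.35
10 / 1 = 10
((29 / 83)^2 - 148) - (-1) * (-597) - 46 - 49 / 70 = -54531803 / 68890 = -791.58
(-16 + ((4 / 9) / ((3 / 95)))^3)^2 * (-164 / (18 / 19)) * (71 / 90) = -1049204891.97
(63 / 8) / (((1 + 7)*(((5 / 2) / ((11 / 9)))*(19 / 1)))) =77 / 3040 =0.03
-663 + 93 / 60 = -661.45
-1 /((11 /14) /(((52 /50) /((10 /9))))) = -1638 /1375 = -1.19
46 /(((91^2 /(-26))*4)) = -0.04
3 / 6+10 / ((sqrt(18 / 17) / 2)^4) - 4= 22553 / 162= 139.22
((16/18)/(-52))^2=4/13689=0.00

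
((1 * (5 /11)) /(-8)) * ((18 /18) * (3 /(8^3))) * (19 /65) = -57 /585728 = -0.00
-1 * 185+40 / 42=-3865 / 21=-184.05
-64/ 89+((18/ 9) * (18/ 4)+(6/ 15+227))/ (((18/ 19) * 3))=330247/ 4005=82.46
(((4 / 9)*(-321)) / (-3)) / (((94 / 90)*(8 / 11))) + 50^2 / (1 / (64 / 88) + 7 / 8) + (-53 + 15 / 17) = 16130849 / 14382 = 1121.60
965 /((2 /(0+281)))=271165 /2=135582.50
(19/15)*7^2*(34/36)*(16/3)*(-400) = -125052.84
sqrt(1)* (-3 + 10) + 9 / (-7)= 40 / 7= 5.71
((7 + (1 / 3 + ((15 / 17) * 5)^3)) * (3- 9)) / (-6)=1373711 / 14739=93.20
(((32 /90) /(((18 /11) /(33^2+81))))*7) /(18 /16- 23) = -18304 /225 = -81.35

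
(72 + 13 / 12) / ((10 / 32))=233.87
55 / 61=0.90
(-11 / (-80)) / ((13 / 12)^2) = 99 / 845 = 0.12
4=4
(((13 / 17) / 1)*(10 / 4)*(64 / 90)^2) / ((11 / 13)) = 86528 / 75735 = 1.14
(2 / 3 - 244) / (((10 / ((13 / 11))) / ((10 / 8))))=-4745 / 132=-35.95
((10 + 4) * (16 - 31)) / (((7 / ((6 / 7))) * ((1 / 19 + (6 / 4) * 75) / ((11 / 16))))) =-9405 / 59878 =-0.16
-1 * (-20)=20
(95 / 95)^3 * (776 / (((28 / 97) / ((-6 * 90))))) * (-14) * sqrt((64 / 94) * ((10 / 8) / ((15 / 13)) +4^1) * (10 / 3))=27097920 * sqrt(14335) / 47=69029852.75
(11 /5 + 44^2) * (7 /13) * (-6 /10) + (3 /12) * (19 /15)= -2440897 /3900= -625.87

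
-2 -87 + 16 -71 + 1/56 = -143.98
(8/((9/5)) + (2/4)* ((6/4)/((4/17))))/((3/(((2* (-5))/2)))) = -5495/432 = -12.72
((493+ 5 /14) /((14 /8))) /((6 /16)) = 110512 /147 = 751.78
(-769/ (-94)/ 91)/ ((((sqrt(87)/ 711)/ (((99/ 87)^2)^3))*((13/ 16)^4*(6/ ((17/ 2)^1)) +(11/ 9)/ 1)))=295012012018778284032*sqrt(87)/ 282934239936285343315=9.73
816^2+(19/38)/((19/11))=25302539/38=665856.29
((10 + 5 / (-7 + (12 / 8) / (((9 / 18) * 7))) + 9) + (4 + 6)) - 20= 379 / 46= 8.24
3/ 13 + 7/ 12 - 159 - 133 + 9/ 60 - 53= -67087/ 195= -344.04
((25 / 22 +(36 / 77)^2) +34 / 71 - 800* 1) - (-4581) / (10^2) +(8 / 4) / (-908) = -7189363102167 / 9555769300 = -752.36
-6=-6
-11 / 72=-0.15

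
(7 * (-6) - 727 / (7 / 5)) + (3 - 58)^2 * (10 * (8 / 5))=334871 / 7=47838.71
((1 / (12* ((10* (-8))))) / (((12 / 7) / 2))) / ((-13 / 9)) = 7 / 8320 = 0.00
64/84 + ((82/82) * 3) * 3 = 205/21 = 9.76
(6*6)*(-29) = -1044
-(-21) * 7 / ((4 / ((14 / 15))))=343 / 10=34.30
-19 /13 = -1.46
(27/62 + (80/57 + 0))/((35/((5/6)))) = 6499/148428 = 0.04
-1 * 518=-518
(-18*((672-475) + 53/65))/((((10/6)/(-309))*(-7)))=-214548588/2275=-94307.07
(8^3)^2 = 262144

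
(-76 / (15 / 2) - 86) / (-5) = 1442 / 75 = 19.23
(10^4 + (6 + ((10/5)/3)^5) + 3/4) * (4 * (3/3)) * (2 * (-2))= -38906756/243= -160110.11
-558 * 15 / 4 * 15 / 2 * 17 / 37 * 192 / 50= -1024488 / 37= -27688.86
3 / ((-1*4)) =-3 / 4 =-0.75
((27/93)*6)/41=54/1271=0.04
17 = 17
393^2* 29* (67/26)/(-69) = -100031469/598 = -167276.70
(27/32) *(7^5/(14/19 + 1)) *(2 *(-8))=-2873997/22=-130636.23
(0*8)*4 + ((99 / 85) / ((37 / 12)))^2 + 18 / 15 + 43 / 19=677644981 / 187929475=3.61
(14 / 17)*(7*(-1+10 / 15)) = -98 / 51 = -1.92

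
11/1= 11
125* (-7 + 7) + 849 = 849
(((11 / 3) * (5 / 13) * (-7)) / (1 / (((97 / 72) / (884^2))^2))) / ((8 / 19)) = -68826835 / 987708171836325888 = -0.00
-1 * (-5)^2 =-25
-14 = -14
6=6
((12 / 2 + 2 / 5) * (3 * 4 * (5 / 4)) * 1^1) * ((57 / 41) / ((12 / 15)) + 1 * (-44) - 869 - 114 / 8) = -88849.17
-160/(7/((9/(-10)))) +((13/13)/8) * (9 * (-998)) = -30861/28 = -1102.18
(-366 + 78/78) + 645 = 280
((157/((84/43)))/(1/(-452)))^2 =581959956769/441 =1319637090.18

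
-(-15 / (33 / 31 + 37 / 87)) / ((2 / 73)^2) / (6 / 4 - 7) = -215584695 / 88396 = -2438.85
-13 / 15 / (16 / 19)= -247 / 240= -1.03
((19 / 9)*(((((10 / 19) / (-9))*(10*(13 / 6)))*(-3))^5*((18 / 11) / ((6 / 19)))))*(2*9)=232058125000000 / 1485062667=156261.50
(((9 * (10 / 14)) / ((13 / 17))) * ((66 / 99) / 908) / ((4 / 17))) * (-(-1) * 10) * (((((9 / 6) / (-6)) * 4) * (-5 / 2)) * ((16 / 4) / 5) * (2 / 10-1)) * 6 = -52020 / 20657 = -2.52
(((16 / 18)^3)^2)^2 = 68719476736 / 282429536481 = 0.24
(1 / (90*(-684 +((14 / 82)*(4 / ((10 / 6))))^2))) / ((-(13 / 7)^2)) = 411845 / 87421129848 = 0.00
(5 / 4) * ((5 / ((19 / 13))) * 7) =2275 / 76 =29.93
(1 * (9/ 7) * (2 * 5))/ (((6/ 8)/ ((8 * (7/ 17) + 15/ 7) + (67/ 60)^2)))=2863391/ 24990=114.58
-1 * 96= -96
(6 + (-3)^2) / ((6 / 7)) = 35 / 2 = 17.50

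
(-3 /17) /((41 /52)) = -156 /697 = -0.22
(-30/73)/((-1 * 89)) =30/6497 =0.00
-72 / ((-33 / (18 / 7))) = 432 / 77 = 5.61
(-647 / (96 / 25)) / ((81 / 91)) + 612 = 3286987 / 7776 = 422.71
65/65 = 1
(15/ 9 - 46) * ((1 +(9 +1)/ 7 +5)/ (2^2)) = -247/ 3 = -82.33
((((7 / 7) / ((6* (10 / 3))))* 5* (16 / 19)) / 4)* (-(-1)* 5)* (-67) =-335 / 19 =-17.63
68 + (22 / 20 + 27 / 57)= 13219 / 190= 69.57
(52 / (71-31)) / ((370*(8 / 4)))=13 / 7400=0.00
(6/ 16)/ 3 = 1/ 8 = 0.12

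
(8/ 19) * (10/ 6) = 40/ 57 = 0.70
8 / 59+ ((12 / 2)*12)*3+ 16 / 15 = 192224 / 885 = 217.20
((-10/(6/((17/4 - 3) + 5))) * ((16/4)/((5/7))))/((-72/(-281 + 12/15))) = -16345/72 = -227.01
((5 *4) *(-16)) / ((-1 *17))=320 / 17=18.82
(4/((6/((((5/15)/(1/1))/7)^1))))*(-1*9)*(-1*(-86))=-172/7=-24.57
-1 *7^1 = -7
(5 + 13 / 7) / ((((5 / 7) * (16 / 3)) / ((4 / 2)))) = 18 / 5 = 3.60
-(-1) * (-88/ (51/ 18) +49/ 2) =-223/ 34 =-6.56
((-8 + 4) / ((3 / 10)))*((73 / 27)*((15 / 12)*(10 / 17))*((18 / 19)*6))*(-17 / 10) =14600 / 57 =256.14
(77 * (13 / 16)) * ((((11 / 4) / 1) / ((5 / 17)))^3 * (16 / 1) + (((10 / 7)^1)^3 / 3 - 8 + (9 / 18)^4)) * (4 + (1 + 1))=3846846456739 / 784000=4906691.91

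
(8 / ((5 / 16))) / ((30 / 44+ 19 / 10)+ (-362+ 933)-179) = 704 / 10851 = 0.06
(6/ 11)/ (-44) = -3/ 242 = -0.01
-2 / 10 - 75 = -376 / 5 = -75.20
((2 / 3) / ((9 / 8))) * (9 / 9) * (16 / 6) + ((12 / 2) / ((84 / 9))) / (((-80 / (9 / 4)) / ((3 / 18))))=1144693 / 725760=1.58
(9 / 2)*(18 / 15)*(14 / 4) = 189 / 10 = 18.90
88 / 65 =1.35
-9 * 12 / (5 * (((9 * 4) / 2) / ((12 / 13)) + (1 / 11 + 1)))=-792 / 755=-1.05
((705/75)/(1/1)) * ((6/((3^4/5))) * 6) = 188/9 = 20.89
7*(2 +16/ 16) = 21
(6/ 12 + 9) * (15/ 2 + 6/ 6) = 323/ 4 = 80.75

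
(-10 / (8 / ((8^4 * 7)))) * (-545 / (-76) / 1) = -4883200 / 19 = -257010.53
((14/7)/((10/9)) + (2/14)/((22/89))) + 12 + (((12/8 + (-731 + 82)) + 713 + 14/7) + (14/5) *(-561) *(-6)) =3660071/385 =9506.68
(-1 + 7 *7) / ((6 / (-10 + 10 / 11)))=-800 / 11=-72.73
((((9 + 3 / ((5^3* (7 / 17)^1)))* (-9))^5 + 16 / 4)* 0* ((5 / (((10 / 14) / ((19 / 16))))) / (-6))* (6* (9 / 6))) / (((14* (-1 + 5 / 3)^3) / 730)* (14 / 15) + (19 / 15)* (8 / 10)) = 0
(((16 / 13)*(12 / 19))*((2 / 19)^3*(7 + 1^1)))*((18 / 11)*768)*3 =509607936 / 18635903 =27.35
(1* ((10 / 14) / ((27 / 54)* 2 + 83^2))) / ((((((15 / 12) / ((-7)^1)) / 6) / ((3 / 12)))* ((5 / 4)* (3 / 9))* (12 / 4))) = -12 / 17225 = -0.00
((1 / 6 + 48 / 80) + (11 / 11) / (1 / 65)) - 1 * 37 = 863 / 30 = 28.77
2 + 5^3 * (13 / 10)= 329 / 2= 164.50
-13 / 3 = -4.33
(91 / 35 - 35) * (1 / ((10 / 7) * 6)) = -189 / 50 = -3.78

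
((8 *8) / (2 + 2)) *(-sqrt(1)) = -16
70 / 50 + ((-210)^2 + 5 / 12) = 2646109 / 60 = 44101.82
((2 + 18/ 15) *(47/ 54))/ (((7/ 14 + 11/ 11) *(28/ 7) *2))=94/ 405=0.23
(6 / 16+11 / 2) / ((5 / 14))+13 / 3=1247 / 60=20.78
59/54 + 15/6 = 97/27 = 3.59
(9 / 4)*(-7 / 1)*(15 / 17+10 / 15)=-24.40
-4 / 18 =-2 / 9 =-0.22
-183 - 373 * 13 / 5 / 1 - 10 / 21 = -121094 / 105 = -1153.28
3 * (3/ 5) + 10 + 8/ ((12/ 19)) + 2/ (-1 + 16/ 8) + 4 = 457/ 15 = 30.47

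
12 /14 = 6 /7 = 0.86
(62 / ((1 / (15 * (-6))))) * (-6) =33480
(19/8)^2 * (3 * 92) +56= 25805/16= 1612.81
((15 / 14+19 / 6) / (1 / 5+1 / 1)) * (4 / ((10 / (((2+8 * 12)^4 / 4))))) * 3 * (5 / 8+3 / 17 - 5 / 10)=3005108407 / 102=29461847.13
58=58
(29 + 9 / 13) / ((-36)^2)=193 / 8424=0.02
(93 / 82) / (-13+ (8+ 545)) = 31 / 14760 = 0.00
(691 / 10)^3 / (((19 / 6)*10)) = 989818113 / 95000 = 10419.14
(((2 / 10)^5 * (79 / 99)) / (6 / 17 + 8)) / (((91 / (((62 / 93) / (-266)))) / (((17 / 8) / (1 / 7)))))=-0.00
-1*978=-978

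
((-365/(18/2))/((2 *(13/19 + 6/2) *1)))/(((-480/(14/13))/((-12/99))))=-0.00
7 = 7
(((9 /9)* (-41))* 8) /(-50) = 164 /25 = 6.56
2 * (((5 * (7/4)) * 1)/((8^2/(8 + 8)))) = 35/8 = 4.38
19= 19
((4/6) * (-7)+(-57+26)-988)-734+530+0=-3683/3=-1227.67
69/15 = 4.60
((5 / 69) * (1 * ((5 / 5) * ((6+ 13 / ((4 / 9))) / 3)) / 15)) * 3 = 47 / 276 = 0.17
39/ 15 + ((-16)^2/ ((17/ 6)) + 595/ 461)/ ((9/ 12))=124.79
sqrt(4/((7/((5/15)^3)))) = 2 * sqrt(21)/63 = 0.15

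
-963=-963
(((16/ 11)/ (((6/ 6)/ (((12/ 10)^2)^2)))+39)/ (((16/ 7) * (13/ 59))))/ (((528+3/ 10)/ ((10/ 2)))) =39766531/ 50364600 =0.79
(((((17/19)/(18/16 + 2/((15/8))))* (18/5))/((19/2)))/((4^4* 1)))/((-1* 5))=-459/3797720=-0.00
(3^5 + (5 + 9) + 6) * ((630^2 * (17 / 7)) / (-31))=-253505700 / 31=-8177603.23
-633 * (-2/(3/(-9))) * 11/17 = -41778/17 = -2457.53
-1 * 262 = -262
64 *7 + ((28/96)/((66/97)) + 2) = 713479/1584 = 450.43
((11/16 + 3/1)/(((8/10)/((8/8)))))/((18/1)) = 295/1152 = 0.26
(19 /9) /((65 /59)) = 1121 /585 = 1.92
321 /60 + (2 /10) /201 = 21511 /4020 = 5.35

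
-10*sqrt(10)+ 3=-28.62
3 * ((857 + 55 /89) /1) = 2572.85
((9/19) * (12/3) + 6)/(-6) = -25/19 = -1.32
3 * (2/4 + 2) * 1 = 15/2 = 7.50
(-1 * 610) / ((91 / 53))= -32330 / 91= -355.27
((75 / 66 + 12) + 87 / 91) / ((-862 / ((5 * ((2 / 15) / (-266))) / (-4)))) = -28213 / 2754255504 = -0.00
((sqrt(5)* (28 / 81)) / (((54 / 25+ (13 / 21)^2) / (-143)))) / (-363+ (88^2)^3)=-445900* sqrt(5) / 10653894146584161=-0.00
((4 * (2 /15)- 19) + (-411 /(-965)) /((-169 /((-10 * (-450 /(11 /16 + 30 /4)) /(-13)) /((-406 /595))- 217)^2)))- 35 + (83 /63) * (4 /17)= -48453260113286725163 /426018815484267915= -113.74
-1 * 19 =-19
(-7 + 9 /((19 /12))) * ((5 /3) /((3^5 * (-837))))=125 /11593287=0.00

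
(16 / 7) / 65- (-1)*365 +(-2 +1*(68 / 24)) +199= 1542091 / 2730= 564.87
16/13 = 1.23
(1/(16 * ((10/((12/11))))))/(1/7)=21/440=0.05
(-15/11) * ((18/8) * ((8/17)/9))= -30/187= -0.16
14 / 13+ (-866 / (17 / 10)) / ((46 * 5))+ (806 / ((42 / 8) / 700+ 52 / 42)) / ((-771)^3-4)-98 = -483291588840005942 / 4874942175291487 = -99.14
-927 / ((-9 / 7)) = 721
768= 768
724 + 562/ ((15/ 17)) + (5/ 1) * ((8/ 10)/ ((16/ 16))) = 20474/ 15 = 1364.93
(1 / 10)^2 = 1 / 100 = 0.01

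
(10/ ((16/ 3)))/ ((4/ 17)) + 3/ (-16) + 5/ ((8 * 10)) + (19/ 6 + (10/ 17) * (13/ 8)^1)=19529/ 1632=11.97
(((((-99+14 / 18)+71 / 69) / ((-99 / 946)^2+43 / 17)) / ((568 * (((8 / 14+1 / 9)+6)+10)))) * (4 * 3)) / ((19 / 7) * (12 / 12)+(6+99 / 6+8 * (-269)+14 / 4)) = 185925754938 / 8147738630313745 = 0.00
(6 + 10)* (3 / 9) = 16 / 3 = 5.33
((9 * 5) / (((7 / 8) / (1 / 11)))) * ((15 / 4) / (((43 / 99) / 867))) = 10534050 / 301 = 34996.84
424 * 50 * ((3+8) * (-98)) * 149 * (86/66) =-13311183200/3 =-4437061066.67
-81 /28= -2.89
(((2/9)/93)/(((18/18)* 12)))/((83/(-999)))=-37/15438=-0.00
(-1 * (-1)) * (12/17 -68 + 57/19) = -1093/17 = -64.29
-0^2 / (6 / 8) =0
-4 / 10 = -2 / 5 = -0.40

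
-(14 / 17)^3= -2744 / 4913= -0.56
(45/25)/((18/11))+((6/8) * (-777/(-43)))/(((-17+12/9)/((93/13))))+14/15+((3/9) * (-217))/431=-2937044219/679419780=-4.32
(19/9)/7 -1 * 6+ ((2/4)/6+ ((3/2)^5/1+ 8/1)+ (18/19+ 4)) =571727/38304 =14.93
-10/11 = -0.91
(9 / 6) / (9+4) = 3 / 26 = 0.12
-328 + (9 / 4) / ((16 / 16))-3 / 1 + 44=-1139 / 4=-284.75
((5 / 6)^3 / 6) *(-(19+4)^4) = -34980125 / 1296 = -26990.84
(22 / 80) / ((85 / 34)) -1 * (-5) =511 / 100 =5.11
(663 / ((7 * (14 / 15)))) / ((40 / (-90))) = -228.33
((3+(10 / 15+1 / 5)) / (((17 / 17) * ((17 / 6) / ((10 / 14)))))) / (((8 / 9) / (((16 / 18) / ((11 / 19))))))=2204 / 1309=1.68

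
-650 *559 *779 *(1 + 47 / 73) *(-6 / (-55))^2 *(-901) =44068792547520 / 8833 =4989108179.27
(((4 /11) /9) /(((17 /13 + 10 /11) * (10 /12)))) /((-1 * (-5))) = 104 /23775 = 0.00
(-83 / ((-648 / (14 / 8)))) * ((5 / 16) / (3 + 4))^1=415 / 41472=0.01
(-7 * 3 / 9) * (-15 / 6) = 35 / 6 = 5.83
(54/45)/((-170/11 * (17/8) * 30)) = -44/36125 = -0.00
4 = 4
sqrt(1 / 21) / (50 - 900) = -sqrt(21) / 17850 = -0.00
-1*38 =-38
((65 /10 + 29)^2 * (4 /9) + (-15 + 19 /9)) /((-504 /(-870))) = 714125 /756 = 944.61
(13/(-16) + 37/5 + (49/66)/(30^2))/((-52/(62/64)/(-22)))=24263483/8985600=2.70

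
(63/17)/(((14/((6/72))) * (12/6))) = 3/272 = 0.01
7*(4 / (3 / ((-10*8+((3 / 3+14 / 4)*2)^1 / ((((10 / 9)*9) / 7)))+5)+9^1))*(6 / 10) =2748 / 1465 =1.88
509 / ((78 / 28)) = 7126 / 39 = 182.72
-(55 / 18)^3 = -166375 / 5832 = -28.53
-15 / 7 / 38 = -15 / 266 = -0.06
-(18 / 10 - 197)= 976 / 5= 195.20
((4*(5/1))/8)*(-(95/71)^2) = -45125/10082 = -4.48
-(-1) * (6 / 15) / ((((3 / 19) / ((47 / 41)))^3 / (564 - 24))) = 5696975656 / 68921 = 82659.50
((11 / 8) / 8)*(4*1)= 11 / 16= 0.69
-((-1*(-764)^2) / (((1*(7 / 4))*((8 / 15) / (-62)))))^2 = -1503430166111216.33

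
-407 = -407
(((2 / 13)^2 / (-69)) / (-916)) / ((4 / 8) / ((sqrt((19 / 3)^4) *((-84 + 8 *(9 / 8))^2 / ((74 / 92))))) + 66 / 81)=8122500 / 17673430827299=0.00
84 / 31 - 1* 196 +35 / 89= -532203 / 2759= -192.90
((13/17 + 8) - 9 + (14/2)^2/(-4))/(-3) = 283/68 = 4.16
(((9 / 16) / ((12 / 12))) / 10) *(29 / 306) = 29 / 5440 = 0.01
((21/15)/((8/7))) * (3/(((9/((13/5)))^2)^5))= 6755066100601/454008385546875000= 0.00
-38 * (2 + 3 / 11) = -950 / 11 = -86.36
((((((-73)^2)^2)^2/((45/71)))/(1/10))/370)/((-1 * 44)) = -57258666524479751/73260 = -781581579640.73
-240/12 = -20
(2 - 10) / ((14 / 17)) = -68 / 7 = -9.71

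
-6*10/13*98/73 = -5880/949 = -6.20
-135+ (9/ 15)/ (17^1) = -11472/ 85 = -134.96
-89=-89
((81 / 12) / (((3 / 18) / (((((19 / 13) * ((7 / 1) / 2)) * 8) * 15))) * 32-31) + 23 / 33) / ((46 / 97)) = 1137984697 / 1126252776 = 1.01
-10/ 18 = -5/ 9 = -0.56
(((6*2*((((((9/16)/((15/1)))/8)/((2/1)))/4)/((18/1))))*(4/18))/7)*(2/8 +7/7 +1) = 1/35840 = 0.00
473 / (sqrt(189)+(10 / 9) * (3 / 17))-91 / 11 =-47379029 / 5406379+3690819 * sqrt(21) / 491489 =25.65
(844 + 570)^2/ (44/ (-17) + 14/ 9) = -152953794/ 79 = -1936123.97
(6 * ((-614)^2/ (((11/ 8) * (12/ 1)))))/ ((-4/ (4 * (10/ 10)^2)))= -1507984/ 11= -137089.45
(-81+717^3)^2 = 135867236833399824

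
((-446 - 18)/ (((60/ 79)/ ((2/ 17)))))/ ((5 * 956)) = -4582/ 304725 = -0.02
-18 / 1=-18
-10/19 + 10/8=55/76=0.72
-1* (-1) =1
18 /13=1.38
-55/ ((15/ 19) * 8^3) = -209/ 1536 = -0.14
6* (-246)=-1476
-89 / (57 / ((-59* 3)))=5251 / 19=276.37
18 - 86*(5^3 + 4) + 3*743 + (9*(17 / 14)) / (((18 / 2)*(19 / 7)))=-336169 / 38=-8846.55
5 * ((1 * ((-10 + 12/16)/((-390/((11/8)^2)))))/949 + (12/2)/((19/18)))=28.42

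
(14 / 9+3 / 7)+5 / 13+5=6035 / 819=7.37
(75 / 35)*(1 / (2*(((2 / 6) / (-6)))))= -135 / 7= -19.29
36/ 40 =9/ 10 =0.90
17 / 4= 4.25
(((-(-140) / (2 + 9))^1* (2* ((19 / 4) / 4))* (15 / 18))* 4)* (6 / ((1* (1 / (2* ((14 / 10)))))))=18620 / 11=1692.73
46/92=1/2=0.50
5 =5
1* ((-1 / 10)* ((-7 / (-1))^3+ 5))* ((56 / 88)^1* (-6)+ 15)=-389.13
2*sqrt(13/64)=sqrt(13)/4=0.90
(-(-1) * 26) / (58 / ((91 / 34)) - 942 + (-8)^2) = -1183 / 38963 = -0.03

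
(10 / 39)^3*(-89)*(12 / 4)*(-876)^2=-7588496000 / 2197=-3454026.40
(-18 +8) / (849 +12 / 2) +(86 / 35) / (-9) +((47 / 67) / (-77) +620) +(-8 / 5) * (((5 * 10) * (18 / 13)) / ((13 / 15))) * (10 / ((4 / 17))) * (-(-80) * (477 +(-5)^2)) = -54205772680604159 / 248483235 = -218146599.23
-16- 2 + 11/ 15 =-259/ 15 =-17.27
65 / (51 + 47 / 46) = 2990 / 2393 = 1.25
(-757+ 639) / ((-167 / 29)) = 3422 / 167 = 20.49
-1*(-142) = 142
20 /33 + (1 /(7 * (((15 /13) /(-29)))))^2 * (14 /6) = 1594919 /51975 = 30.69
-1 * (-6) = 6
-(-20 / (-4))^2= -25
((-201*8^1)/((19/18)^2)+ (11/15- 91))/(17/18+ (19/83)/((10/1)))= -2067614826/1304293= -1585.24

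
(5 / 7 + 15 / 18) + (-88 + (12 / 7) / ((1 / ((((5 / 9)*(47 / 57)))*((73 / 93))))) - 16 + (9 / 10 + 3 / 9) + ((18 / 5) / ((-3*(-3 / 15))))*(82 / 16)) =-69.85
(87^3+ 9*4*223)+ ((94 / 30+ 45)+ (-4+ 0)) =9998627 / 15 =666575.13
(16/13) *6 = 96/13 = 7.38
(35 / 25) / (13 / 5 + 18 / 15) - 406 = -405.63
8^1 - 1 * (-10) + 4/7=130/7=18.57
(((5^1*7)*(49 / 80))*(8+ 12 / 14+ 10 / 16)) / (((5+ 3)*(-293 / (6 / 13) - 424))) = -78057 / 3252736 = -0.02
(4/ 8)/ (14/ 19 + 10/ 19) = 19/ 48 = 0.40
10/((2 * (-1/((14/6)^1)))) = -35/3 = -11.67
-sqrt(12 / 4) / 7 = -sqrt(3) / 7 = -0.25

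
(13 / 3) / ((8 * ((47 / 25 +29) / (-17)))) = -5525 / 18528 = -0.30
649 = 649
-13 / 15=-0.87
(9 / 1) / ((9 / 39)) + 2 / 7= 275 / 7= 39.29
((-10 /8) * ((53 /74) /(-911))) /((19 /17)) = 4505 /5123464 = 0.00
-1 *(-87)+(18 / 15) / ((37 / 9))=16149 / 185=87.29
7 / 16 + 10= 167 / 16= 10.44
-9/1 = -9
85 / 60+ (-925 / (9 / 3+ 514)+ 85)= 525029 / 6204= 84.63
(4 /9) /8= 0.06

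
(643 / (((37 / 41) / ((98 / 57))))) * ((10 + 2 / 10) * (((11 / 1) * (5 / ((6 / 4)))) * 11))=10628823436 / 2109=5039745.58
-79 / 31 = -2.55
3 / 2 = 1.50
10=10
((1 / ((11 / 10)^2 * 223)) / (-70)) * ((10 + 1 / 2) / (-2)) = 15 / 53966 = 0.00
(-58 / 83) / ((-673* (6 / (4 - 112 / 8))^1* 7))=-290 / 1173039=-0.00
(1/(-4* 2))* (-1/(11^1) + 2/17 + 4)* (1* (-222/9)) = 9287/748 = 12.42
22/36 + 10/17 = 367/306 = 1.20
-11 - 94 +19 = -86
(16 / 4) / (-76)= -1 / 19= -0.05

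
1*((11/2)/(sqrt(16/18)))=33*sqrt(2)/8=5.83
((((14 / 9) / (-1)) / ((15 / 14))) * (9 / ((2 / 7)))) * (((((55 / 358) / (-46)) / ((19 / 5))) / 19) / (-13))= -18865 / 115926486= -0.00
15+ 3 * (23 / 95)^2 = 136962 / 9025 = 15.18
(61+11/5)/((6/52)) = 8216/15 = 547.73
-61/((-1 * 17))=61/17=3.59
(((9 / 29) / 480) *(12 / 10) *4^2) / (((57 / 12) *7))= 0.00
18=18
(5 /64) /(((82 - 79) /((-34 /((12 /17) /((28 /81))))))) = -10115 /23328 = -0.43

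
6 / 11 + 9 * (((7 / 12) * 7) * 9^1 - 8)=11409 / 44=259.30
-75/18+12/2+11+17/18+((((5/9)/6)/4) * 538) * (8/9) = 6038/243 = 24.85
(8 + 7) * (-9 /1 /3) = -45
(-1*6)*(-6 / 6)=6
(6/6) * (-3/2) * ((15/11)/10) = -0.20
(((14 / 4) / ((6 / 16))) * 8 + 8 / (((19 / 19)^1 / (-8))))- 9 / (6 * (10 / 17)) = 487 / 60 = 8.12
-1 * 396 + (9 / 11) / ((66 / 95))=-95547 / 242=-394.82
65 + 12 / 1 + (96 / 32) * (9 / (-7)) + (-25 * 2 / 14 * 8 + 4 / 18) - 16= 1814 / 63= 28.79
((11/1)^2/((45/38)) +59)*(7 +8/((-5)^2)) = 442433/375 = 1179.82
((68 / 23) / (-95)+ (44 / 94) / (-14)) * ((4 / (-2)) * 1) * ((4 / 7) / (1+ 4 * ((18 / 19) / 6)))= 11976 / 264845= 0.05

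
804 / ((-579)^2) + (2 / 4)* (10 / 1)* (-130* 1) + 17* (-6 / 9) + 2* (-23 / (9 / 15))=-82469018 / 111747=-738.00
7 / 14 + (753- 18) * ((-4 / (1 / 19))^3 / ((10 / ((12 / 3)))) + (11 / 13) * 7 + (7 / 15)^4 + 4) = -11324279232001 / 87750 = -129051615.18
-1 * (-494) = 494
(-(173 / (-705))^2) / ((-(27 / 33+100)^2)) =3621409 / 611281604025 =0.00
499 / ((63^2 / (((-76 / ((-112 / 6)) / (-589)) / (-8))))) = 0.00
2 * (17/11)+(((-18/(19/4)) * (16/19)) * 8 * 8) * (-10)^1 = 8122354/3971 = 2045.42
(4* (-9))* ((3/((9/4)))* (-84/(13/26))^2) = -1354752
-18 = -18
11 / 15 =0.73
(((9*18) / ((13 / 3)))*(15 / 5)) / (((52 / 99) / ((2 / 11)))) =6561 / 169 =38.82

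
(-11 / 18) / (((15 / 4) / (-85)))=374 / 27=13.85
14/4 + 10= 27/2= 13.50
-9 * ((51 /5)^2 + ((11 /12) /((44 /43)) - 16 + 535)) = -5615.42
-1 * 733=-733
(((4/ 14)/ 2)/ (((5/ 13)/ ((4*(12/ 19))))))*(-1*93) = -58032/ 665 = -87.27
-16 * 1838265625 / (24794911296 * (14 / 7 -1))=-1838265625 / 1549681956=-1.19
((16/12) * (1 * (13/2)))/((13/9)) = 6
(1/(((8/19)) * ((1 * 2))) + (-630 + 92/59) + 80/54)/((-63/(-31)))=-494439739/1605744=-307.92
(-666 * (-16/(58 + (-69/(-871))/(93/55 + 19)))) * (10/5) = 21124411776/57493279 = 367.42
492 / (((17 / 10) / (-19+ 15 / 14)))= -617460 / 119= -5188.74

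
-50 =-50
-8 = -8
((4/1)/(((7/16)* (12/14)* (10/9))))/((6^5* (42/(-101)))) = -0.00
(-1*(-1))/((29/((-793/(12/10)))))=-3965/174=-22.79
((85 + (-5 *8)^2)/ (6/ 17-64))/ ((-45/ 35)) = 200515/ 9738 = 20.59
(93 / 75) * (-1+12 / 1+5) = 496 / 25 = 19.84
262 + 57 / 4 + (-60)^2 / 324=10345 / 36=287.36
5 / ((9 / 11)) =55 / 9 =6.11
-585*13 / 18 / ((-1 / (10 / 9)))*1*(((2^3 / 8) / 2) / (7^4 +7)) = 4225 / 43344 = 0.10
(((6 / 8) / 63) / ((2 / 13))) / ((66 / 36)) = 13 / 308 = 0.04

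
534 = 534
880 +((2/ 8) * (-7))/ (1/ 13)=3429/ 4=857.25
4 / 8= 1 / 2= 0.50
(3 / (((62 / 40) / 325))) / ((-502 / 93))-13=-32513 / 251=-129.53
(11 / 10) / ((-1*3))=-11 / 30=-0.37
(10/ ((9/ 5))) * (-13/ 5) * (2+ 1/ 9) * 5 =-152.47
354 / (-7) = -354 / 7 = -50.57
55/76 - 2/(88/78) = -877/836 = -1.05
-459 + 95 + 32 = -332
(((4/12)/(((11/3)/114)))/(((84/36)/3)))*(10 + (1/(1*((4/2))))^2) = 21033/154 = 136.58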